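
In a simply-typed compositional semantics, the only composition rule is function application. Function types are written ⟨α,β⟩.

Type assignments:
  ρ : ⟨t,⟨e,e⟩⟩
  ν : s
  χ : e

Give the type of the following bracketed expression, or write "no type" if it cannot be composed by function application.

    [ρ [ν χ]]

[ν χ]: s and e cannot combine by function application — type clash.

no type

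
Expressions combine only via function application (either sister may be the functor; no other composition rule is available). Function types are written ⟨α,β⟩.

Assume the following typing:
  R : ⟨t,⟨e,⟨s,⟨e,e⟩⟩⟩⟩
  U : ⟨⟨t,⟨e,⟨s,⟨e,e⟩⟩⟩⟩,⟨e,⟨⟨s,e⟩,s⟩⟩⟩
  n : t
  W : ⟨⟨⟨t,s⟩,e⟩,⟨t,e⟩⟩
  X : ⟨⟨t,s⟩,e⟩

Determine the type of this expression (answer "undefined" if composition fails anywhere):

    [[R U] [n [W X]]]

⟨⟨s,e⟩,s⟩

[R U]: U is ⟨⟨t,⟨e,⟨s,⟨e,e⟩⟩⟩⟩,⟨e,⟨⟨s,e⟩,s⟩⟩⟩, R is ⟨t,⟨e,⟨s,⟨e,e⟩⟩⟩⟩; result ⟨e,⟨⟨s,e⟩,s⟩⟩.
[W X]: W is ⟨⟨⟨t,s⟩,e⟩,⟨t,e⟩⟩, X is ⟨⟨t,s⟩,e⟩; result ⟨t,e⟩.
[n [W X]]: [W X] is ⟨t,e⟩, n is t; result e.
[[R U] [n [W X]]]: [R U] is ⟨e,⟨⟨s,e⟩,s⟩⟩, [n [W X]] is e; result ⟨⟨s,e⟩,s⟩.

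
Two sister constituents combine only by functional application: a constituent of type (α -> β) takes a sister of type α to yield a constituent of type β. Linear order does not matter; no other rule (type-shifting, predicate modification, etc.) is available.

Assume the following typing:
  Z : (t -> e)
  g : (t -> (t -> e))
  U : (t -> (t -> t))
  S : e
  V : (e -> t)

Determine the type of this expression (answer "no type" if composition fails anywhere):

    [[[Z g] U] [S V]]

[Z g]: (t -> e) and (t -> (t -> e)) cannot combine by function application — type clash.

no type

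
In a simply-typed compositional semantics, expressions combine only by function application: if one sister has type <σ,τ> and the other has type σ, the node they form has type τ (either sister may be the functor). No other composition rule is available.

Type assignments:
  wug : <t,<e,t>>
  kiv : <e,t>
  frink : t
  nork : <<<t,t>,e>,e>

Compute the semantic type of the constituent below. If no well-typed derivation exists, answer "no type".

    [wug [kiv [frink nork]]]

At [frink nork]: neither t nor <<<t,t>,e>,e> can take the other as argument; the node is ill-typed.

no type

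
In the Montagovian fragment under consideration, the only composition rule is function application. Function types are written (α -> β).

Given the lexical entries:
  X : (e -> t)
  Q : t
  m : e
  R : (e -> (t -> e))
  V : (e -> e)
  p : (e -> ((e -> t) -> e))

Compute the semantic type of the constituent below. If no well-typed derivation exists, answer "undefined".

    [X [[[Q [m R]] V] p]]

[m R] — R of type (e -> (t -> e)) combines with m of type e: type (t -> e).
[Q [m R]] — [m R] of type (t -> e) combines with Q of type t: type e.
[[Q [m R]] V] — V of type (e -> e) combines with [Q [m R]] of type e: type e.
[[[Q [m R]] V] p] — p of type (e -> ((e -> t) -> e)) combines with [[Q [m R]] V] of type e: type ((e -> t) -> e).
[X [[[Q [m R]] V] p]] — [[[Q [m R]] V] p] of type ((e -> t) -> e) combines with X of type (e -> t): type e.

e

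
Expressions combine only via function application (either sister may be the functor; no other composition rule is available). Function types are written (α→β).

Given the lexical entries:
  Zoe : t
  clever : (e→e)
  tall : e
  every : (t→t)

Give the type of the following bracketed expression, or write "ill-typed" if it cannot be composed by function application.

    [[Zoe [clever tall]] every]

[clever tall] — clever of type (e→e) combines with tall of type e: type e.
[Zoe [clever tall]]: t and e cannot combine by function application — type clash.

ill-typed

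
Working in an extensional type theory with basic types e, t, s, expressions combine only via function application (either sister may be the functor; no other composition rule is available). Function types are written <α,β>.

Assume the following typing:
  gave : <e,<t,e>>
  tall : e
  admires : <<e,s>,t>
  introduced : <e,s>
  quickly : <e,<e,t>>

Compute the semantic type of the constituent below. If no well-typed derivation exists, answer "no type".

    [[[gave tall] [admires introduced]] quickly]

<e,t>

[gave tall]: functor gave : <e,<t,e>>, argument tall : e; result <t,e>.
[admires introduced]: functor admires : <<e,s>,t>, argument introduced : <e,s>; result t.
[[gave tall] [admires introduced]]: functor [gave tall] : <t,e>, argument [admires introduced] : t; result e.
[[[gave tall] [admires introduced]] quickly]: functor quickly : <e,<e,t>>, argument [[gave tall] [admires introduced]] : e; result <e,t>.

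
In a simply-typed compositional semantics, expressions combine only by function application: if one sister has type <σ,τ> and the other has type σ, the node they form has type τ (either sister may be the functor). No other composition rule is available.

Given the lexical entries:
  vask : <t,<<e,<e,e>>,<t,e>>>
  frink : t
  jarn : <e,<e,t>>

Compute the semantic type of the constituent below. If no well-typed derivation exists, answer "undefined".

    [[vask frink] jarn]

undefined

[vask frink]: functor vask : <t,<<e,<e,e>>,<t,e>>>, argument frink : t; result <<e,<e,e>>,<t,e>>.
At [[vask frink] jarn]: neither <<e,<e,e>>,<t,e>> nor <e,<e,t>> can take the other as argument; the node is ill-typed.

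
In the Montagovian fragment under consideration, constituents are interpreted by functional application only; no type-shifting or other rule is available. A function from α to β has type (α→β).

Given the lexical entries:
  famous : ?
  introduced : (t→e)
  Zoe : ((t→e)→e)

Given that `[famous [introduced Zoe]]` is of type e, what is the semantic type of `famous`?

(e→e)

At [famous [introduced Zoe]] (required: e): [introduced Zoe] is e, which is not a function with range e; hence famous is the functor — type (e→e).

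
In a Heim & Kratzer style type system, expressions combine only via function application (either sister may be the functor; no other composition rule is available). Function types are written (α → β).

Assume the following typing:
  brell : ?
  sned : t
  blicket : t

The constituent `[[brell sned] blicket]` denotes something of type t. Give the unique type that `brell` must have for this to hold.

(t → (t → t))

[[brell sned] blicket] must have type t. The sister blicket has type t; that is not a function onto t, so [brell sned] must be the functor, of type (t → t).
[brell sned] must have type (t → t). The sister sned has type t; that is not a function onto (t → t), so brell must be the functor, of type (t → (t → t)).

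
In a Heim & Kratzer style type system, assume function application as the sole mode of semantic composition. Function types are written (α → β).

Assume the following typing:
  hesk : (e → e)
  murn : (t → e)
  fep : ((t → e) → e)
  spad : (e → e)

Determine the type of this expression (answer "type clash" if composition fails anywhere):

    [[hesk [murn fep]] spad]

[murn fep]: fep is ((t → e) → e), murn is (t → e); result e.
[hesk [murn fep]]: hesk is (e → e), [murn fep] is e; result e.
[[hesk [murn fep]] spad]: spad is (e → e), [hesk [murn fep]] is e; result e.

e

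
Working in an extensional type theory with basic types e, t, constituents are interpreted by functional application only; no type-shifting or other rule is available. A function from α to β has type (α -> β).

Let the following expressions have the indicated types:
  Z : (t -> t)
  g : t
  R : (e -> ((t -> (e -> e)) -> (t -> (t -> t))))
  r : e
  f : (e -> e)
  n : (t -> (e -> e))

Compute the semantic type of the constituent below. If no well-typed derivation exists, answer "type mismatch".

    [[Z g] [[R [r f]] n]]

[Z g] — Z of type (t -> t) combines with g of type t: type t.
[r f] — f of type (e -> e) combines with r of type e: type e.
[R [r f]] — R of type (e -> ((t -> (e -> e)) -> (t -> (t -> t)))) combines with [r f] of type e: type ((t -> (e -> e)) -> (t -> (t -> t))).
[[R [r f]] n] — [R [r f]] of type ((t -> (e -> e)) -> (t -> (t -> t))) combines with n of type (t -> (e -> e)): type (t -> (t -> t)).
[[Z g] [[R [r f]] n]] — [[R [r f]] n] of type (t -> (t -> t)) combines with [Z g] of type t: type (t -> t).

(t -> t)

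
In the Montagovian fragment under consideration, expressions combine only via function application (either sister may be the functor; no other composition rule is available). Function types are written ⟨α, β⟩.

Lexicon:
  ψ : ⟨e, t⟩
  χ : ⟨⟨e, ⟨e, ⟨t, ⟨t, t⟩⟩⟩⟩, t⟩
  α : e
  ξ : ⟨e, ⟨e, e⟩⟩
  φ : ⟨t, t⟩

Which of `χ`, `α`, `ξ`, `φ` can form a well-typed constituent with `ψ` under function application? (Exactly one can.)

χ : ⟨⟨e, ⟨e, ⟨t, ⟨t, t⟩⟩⟩⟩, t⟩ — ψ needs e; χ needs ⟨e, ⟨e, ⟨t, ⟨t, t⟩⟩⟩⟩; neither fits.
α — combines: ψ : ⟨e, t⟩ takes α : e as argument, giving t.
ξ : ⟨e, ⟨e, e⟩⟩ — ψ needs e; ξ needs e; neither fits.
φ : ⟨t, t⟩ — ψ needs e; φ needs t; neither fits.

α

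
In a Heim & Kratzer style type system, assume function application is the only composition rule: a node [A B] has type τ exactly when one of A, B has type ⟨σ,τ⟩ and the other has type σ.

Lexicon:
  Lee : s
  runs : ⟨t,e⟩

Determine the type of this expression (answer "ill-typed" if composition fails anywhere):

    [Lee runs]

ill-typed

[Lee runs]: s and ⟨t,e⟩ cannot combine by function application — type clash.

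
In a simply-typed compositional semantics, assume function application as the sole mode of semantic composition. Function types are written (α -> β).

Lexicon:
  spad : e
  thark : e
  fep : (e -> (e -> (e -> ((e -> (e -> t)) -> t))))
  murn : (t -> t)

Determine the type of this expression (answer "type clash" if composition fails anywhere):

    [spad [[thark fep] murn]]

[thark fep]: functor fep : (e -> (e -> (e -> ((e -> (e -> t)) -> t)))), argument thark : e; result (e -> (e -> ((e -> (e -> t)) -> t))).
At [[thark fep] murn]: neither (e -> (e -> ((e -> (e -> t)) -> t))) nor (t -> t) can take the other as argument; the node is ill-typed.

type clash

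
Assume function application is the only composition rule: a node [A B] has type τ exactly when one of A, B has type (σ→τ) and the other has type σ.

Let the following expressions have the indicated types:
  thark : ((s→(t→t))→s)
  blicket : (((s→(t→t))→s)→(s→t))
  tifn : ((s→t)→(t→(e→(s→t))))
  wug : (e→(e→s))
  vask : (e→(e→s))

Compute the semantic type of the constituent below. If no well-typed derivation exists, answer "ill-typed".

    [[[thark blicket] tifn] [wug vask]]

ill-typed

[thark blicket]: blicket is (((s→(t→t))→s)→(s→t)), thark is ((s→(t→t))→s); result (s→t).
[[thark blicket] tifn]: tifn is ((s→t)→(t→(e→(s→t)))), [thark blicket] is (s→t); result (t→(e→(s→t))).
[wug vask]: (e→(e→s)) and (e→(e→s)) cannot combine by function application — type clash.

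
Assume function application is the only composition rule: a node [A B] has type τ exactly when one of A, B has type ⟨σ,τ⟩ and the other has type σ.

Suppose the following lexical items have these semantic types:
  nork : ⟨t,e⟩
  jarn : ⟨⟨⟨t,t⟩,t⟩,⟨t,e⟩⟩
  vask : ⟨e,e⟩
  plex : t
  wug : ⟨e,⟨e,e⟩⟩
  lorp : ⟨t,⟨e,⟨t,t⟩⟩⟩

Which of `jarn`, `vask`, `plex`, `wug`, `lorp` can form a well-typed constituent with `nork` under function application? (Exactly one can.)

plex

jarn : ⟨⟨⟨t,t⟩,t⟩,⟨t,e⟩⟩ — no; nork wants t, and jarn wants ⟨⟨t,t⟩,t⟩.
vask : ⟨e,e⟩ — no; nork wants t, and vask wants e.
plex — combines: nork : ⟨t,e⟩ takes plex : t as argument, giving e.
wug : ⟨e,⟨e,e⟩⟩ — no; nork wants t, and wug wants e.
lorp : ⟨t,⟨e,⟨t,t⟩⟩⟩ — no; nork wants t, and lorp wants t.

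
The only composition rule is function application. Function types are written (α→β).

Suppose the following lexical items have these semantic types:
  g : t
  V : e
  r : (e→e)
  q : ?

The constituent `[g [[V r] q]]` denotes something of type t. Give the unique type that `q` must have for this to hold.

(e→(t→t))

At [g [[V r] q]] (required: t): g is t, which is not a function with range t; hence [[V r] q] is the functor — type (t→t).
At [[V r] q] (required: (t→t)): [V r] is e, which is not a function with range (t→t); hence q is the functor — type (e→(t→t)).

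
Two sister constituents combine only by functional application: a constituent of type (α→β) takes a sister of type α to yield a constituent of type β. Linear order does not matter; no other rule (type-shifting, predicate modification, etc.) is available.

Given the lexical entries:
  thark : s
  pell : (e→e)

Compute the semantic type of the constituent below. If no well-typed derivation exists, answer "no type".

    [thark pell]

[thark pell]: s with (e→e) — neither is a function whose domain matches the other; composition fails here.

no type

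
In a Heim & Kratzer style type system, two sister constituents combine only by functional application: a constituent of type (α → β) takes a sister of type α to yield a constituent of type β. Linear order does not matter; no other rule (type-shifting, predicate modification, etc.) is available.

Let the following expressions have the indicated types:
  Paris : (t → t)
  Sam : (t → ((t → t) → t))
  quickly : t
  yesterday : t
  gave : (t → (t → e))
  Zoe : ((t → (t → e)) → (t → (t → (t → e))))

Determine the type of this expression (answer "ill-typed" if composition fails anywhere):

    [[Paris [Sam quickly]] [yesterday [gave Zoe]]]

(t → e)

[Sam quickly]: Sam is (t → ((t → t) → t)), quickly is t; result ((t → t) → t).
[Paris [Sam quickly]]: [Sam quickly] is ((t → t) → t), Paris is (t → t); result t.
[gave Zoe]: Zoe is ((t → (t → e)) → (t → (t → (t → e)))), gave is (t → (t → e)); result (t → (t → (t → e))).
[yesterday [gave Zoe]]: [gave Zoe] is (t → (t → (t → e))), yesterday is t; result (t → (t → e)).
[[Paris [Sam quickly]] [yesterday [gave Zoe]]]: [yesterday [gave Zoe]] is (t → (t → e)), [Paris [Sam quickly]] is t; result (t → e).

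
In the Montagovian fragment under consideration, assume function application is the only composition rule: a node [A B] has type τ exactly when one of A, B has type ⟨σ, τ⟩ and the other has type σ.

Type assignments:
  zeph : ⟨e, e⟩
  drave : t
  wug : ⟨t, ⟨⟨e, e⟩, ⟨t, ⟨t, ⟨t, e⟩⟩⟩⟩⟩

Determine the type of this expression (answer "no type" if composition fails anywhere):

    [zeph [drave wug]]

⟨t, ⟨t, ⟨t, e⟩⟩⟩

[drave wug]: wug is ⟨t, ⟨⟨e, e⟩, ⟨t, ⟨t, ⟨t, e⟩⟩⟩⟩⟩, drave is t; result ⟨⟨e, e⟩, ⟨t, ⟨t, ⟨t, e⟩⟩⟩⟩.
[zeph [drave wug]]: [drave wug] is ⟨⟨e, e⟩, ⟨t, ⟨t, ⟨t, e⟩⟩⟩⟩, zeph is ⟨e, e⟩; result ⟨t, ⟨t, ⟨t, e⟩⟩⟩.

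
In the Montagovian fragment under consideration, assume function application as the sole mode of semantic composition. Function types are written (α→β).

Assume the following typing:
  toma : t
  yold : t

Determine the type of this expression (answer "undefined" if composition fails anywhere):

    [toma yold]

[toma yold]: t and t cannot combine by function application — type clash.

undefined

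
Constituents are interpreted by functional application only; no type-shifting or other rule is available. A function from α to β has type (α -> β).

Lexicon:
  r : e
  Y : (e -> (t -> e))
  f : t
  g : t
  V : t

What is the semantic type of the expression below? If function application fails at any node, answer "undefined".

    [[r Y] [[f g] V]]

undefined

[r Y]: Y is (e -> (t -> e)), r is e; result (t -> e).
[f g]: t and t cannot combine by function application — type clash.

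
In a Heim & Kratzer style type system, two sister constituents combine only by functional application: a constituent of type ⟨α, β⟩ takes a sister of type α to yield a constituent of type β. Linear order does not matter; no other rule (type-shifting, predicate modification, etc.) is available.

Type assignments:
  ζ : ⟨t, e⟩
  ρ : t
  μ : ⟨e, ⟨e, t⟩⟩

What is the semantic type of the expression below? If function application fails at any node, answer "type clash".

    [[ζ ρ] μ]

⟨e, t⟩

[ζ ρ]: ζ is ⟨t, e⟩, ρ is t; result e.
[[ζ ρ] μ]: μ is ⟨e, ⟨e, t⟩⟩, [ζ ρ] is e; result ⟨e, t⟩.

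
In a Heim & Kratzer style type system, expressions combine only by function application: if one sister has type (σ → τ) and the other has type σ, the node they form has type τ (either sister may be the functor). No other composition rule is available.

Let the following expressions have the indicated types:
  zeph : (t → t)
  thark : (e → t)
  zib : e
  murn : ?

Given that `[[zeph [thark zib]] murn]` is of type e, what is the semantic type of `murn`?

(t → e)

At [[zeph [thark zib]] murn] (required: e): [zeph [thark zib]] is t, which is not a function with range e; hence murn is the functor — type (t → e).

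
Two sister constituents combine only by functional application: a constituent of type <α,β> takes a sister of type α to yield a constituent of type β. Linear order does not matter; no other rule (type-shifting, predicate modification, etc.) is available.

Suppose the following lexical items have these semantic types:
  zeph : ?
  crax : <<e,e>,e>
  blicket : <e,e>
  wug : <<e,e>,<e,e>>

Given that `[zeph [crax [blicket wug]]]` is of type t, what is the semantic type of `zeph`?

<e,t>

[zeph [crax [blicket wug]]] is required to be t. [crax [blicket wug]] : e cannot yield t as functor, so zeph : <e,t>.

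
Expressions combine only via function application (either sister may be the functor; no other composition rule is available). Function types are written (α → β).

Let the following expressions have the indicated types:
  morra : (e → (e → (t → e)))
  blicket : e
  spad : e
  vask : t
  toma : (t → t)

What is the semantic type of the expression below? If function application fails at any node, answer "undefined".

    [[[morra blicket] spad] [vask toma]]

e

[morra blicket] — morra of type (e → (e → (t → e))) combines with blicket of type e: type (e → (t → e)).
[[morra blicket] spad] — [morra blicket] of type (e → (t → e)) combines with spad of type e: type (t → e).
[vask toma] — toma of type (t → t) combines with vask of type t: type t.
[[[morra blicket] spad] [vask toma]] — [[morra blicket] spad] of type (t → e) combines with [vask toma] of type t: type e.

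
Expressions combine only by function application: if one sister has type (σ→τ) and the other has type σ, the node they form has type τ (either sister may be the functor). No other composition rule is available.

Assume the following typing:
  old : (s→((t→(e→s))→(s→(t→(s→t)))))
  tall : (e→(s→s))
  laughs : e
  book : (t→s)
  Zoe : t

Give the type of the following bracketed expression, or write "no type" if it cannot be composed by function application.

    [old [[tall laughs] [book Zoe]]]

((t→(e→s))→(s→(t→(s→t))))

[tall laughs] — tall of type (e→(s→s)) combines with laughs of type e: type (s→s).
[book Zoe] — book of type (t→s) combines with Zoe of type t: type s.
[[tall laughs] [book Zoe]] — [tall laughs] of type (s→s) combines with [book Zoe] of type s: type s.
[old [[tall laughs] [book Zoe]]] — old of type (s→((t→(e→s))→(s→(t→(s→t))))) combines with [[tall laughs] [book Zoe]] of type s: type ((t→(e→s))→(s→(t→(s→t)))).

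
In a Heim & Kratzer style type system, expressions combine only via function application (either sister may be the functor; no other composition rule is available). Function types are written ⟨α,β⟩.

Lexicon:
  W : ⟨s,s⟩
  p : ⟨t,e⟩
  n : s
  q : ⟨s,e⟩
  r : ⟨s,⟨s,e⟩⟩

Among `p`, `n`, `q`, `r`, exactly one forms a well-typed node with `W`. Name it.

p : ⟨t,e⟩ — neither side's domain matches the other.
n — combines: W : ⟨s,s⟩ takes n : s as argument, giving s.
q : ⟨s,e⟩ — neither side's domain matches the other.
r : ⟨s,⟨s,e⟩⟩ — neither side's domain matches the other.

n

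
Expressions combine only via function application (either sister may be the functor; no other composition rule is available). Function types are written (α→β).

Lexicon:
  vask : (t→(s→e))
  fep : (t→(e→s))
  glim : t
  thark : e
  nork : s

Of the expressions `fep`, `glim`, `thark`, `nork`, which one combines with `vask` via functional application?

glim

fep : (t→(e→s)) — neither side's domain matches the other.
glim — combines: vask : (t→(s→e)) takes glim : t as argument, giving (s→e).
thark : e — neither side's domain matches the other.
nork : s — neither side's domain matches the other.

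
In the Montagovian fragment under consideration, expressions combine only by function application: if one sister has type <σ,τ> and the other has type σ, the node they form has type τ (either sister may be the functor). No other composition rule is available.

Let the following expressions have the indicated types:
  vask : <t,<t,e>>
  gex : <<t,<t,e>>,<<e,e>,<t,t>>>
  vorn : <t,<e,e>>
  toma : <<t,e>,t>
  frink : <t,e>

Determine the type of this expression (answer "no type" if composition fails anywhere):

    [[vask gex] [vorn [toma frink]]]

<t,t>

[vask gex] — gex of type <<t,<t,e>>,<<e,e>,<t,t>>> combines with vask of type <t,<t,e>>: type <<e,e>,<t,t>>.
[toma frink] — toma of type <<t,e>,t> combines with frink of type <t,e>: type t.
[vorn [toma frink]] — vorn of type <t,<e,e>> combines with [toma frink] of type t: type <e,e>.
[[vask gex] [vorn [toma frink]]] — [vask gex] of type <<e,e>,<t,t>> combines with [vorn [toma frink]] of type <e,e>: type <t,t>.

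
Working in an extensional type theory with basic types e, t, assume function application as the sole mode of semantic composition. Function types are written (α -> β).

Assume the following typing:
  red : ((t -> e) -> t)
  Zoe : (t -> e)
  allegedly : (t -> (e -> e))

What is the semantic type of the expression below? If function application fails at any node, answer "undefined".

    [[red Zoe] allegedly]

[red Zoe] — red of type ((t -> e) -> t) combines with Zoe of type (t -> e): type t.
[[red Zoe] allegedly] — allegedly of type (t -> (e -> e)) combines with [red Zoe] of type t: type (e -> e).

(e -> e)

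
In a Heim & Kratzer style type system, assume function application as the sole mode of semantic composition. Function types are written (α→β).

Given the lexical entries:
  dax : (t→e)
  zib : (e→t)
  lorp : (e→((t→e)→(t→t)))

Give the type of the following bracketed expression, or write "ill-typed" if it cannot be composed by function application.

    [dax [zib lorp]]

[zib lorp]: (e→t) with (e→((t→e)→(t→t))) — neither is a function whose domain matches the other; composition fails here.

ill-typed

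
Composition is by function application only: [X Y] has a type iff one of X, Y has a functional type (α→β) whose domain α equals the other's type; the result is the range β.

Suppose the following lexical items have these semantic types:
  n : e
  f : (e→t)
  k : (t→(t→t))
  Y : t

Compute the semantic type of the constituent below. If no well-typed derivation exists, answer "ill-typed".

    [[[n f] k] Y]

t

[n f] — f of type (e→t) combines with n of type e: type t.
[[n f] k] — k of type (t→(t→t)) combines with [n f] of type t: type (t→t).
[[[n f] k] Y] — [[n f] k] of type (t→t) combines with Y of type t: type t.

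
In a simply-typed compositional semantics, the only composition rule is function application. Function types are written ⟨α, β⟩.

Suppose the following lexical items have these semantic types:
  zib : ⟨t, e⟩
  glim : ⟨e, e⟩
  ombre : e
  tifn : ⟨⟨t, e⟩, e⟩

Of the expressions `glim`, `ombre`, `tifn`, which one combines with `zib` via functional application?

glim : ⟨e, e⟩ — does not combine with zib.
ombre : e — does not combine with zib.
tifn — combines: tifn : ⟨⟨t, e⟩, e⟩ takes zib : ⟨t, e⟩ as argument, giving e.

tifn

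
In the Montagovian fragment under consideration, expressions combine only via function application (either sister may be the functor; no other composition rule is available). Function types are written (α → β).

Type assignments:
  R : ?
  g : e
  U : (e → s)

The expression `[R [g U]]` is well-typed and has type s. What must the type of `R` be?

[R [g U]] must have type s. The sister [g U] has type s; that is not a function onto s, so R must be the functor, of type (s → s).

(s → s)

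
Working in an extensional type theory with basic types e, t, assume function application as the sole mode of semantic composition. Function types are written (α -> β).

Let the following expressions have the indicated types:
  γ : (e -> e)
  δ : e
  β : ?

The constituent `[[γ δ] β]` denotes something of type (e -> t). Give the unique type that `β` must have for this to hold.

[[γ δ] β] is required to be (e -> t). [γ δ] : e cannot yield (e -> t) as functor, so β : (e -> (e -> t)).

(e -> (e -> t))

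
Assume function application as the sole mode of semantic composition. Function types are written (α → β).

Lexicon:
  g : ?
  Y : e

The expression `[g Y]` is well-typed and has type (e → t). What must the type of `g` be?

(e → (e → t))

At [g Y] (required: (e → t)): Y is e, which is not a function with range (e → t); hence g is the functor — type (e → (e → t)).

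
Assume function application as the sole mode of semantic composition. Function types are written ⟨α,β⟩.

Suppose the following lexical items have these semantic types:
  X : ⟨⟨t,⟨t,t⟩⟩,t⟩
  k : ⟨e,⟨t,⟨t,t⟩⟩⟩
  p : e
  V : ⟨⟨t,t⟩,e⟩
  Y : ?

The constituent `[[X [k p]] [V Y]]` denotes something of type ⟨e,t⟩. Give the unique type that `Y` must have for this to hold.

[[X [k p]] [V Y]] must have type ⟨e,t⟩. The sister [X [k p]] has type t; that is not a function onto ⟨e,t⟩, so [V Y] must be the functor, of type ⟨t,⟨e,t⟩⟩.
[V Y] must have type ⟨t,⟨e,t⟩⟩. The sister V has type ⟨⟨t,t⟩,e⟩; that is not a function onto ⟨t,⟨e,t⟩⟩, so Y must be the functor, of type ⟨⟨⟨t,t⟩,e⟩,⟨t,⟨e,t⟩⟩⟩.

⟨⟨⟨t,t⟩,e⟩,⟨t,⟨e,t⟩⟩⟩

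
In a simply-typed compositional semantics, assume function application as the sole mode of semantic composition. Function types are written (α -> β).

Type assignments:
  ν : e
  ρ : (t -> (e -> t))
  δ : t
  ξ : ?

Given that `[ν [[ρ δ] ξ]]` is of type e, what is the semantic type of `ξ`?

((e -> t) -> (e -> e))

[ν [[ρ δ] ξ]] is required to be e. ν : e cannot yield e as functor, so [[ρ δ] ξ] : (e -> e).
[[ρ δ] ξ] is required to be (e -> e). [ρ δ] : (e -> t) cannot yield (e -> e) as functor, so ξ : ((e -> t) -> (e -> e)).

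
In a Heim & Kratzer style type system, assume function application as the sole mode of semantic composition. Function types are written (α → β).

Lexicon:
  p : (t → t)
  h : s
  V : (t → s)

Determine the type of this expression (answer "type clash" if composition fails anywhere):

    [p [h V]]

type clash

[h V]: s with (t → s) — neither is a function whose domain matches the other; composition fails here.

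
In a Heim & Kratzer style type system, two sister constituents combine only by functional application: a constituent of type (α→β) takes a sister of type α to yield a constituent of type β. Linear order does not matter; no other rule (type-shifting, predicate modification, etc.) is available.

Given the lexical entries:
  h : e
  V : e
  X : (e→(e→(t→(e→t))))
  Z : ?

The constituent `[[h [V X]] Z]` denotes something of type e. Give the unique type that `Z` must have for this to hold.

((t→(e→t))→e)

For [[h [V X]] Z] to have type e with [h [V X]] of type (t→(e→t)), Z must be the function: Z : ((t→(e→t))→e).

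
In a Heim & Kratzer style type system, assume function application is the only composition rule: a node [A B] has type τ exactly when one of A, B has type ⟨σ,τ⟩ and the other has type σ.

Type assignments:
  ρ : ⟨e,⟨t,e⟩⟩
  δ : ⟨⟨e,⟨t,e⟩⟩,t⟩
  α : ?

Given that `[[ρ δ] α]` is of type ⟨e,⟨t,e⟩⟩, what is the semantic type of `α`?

At [[ρ δ] α] (required: ⟨e,⟨t,e⟩⟩): [ρ δ] is t, which is not a function with range ⟨e,⟨t,e⟩⟩; hence α is the functor — type ⟨t,⟨e,⟨t,e⟩⟩⟩.

⟨t,⟨e,⟨t,e⟩⟩⟩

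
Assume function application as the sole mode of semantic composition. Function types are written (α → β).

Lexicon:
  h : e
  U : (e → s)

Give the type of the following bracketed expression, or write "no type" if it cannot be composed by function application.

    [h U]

s

[h U] — U of type (e → s) combines with h of type e: type s.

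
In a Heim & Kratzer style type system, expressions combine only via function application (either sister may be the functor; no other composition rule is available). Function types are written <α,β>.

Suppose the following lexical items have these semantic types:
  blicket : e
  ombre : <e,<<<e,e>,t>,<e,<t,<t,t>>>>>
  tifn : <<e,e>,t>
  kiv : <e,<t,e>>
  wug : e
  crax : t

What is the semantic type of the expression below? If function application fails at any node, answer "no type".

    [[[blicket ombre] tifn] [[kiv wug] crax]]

<t,<t,t>>

[blicket ombre]: ombre is <e,<<<e,e>,t>,<e,<t,<t,t>>>>>, blicket is e; result <<<e,e>,t>,<e,<t,<t,t>>>>.
[[blicket ombre] tifn]: [blicket ombre] is <<<e,e>,t>,<e,<t,<t,t>>>>, tifn is <<e,e>,t>; result <e,<t,<t,t>>>.
[kiv wug]: kiv is <e,<t,e>>, wug is e; result <t,e>.
[[kiv wug] crax]: [kiv wug] is <t,e>, crax is t; result e.
[[[blicket ombre] tifn] [[kiv wug] crax]]: [[blicket ombre] tifn] is <e,<t,<t,t>>>, [[kiv wug] crax] is e; result <t,<t,t>>.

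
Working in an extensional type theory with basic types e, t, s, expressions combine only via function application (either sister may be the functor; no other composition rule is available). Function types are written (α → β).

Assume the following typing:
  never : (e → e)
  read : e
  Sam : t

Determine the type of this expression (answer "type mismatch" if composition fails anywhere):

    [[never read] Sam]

[never read]: functor never : (e → e), argument read : e; result e.
[[never read] Sam]: e with t — neither is a function whose domain matches the other; composition fails here.

type mismatch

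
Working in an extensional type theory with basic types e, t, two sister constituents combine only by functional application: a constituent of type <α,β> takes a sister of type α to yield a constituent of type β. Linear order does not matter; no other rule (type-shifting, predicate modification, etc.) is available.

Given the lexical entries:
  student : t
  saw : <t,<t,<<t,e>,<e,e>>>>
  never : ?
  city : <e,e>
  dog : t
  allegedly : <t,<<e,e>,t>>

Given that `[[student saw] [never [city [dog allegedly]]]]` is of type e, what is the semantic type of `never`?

<t,<<t,<<t,e>,<e,e>>>,e>>

[[student saw] [never [city [dog allegedly]]]] must have type e. The sister [student saw] has type <t,<<t,e>,<e,e>>>; that is not a function onto e, so [never [city [dog allegedly]]] must be the functor, of type <<t,<<t,e>,<e,e>>>,e>.
[never [city [dog allegedly]]] must have type <<t,<<t,e>,<e,e>>>,e>. The sister [city [dog allegedly]] has type t; that is not a function onto <<t,<<t,e>,<e,e>>>,e>, so never must be the functor, of type <t,<<t,<<t,e>,<e,e>>>,e>>.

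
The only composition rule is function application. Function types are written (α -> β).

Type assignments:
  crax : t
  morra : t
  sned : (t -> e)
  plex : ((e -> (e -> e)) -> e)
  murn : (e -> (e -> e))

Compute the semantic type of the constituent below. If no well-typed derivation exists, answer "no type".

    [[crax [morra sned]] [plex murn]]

no type

[morra sned] — sned of type (t -> e) combines with morra of type t: type e.
[crax [morra sned]]: t with e — neither is a function whose domain matches the other; composition fails here.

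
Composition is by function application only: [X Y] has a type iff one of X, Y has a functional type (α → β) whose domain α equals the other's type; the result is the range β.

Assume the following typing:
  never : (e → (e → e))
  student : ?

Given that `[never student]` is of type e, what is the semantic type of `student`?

[never student] must have type e. The sister never has type (e → (e → e)); that is not a function onto e, so student must be the functor, of type ((e → (e → e)) → e).

((e → (e → e)) → e)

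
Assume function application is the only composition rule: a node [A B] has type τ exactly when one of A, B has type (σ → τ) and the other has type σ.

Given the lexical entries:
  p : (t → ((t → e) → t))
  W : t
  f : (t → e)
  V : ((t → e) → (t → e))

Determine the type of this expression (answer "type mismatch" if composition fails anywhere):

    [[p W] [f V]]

t

[p W]: (t → ((t → e) → t)) applied to t yields ((t → e) → t).
[f V]: ((t → e) → (t → e)) applied to (t → e) yields (t → e).
[[p W] [f V]]: ((t → e) → t) applied to (t → e) yields t.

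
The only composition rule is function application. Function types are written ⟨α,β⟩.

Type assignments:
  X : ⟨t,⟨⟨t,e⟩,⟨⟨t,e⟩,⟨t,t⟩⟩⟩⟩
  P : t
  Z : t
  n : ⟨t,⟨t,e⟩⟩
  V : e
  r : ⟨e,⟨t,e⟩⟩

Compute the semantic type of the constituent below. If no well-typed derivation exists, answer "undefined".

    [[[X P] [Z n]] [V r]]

⟨t,t⟩

[X P]: ⟨t,⟨⟨t,e⟩,⟨⟨t,e⟩,⟨t,t⟩⟩⟩⟩ applied to t yields ⟨⟨t,e⟩,⟨⟨t,e⟩,⟨t,t⟩⟩⟩.
[Z n]: ⟨t,⟨t,e⟩⟩ applied to t yields ⟨t,e⟩.
[[X P] [Z n]]: ⟨⟨t,e⟩,⟨⟨t,e⟩,⟨t,t⟩⟩⟩ applied to ⟨t,e⟩ yields ⟨⟨t,e⟩,⟨t,t⟩⟩.
[V r]: ⟨e,⟨t,e⟩⟩ applied to e yields ⟨t,e⟩.
[[[X P] [Z n]] [V r]]: ⟨⟨t,e⟩,⟨t,t⟩⟩ applied to ⟨t,e⟩ yields ⟨t,t⟩.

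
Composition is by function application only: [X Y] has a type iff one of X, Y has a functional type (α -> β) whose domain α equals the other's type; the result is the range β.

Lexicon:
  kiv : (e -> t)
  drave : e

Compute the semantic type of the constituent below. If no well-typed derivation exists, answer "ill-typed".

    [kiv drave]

[kiv drave] — kiv of type (e -> t) combines with drave of type e: type t.

t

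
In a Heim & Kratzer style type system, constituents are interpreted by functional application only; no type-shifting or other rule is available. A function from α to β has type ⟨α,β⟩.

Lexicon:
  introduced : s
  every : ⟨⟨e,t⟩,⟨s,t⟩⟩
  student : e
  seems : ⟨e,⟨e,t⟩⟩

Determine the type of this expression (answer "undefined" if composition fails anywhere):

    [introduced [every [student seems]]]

[student seems] — seems of type ⟨e,⟨e,t⟩⟩ combines with student of type e: type ⟨e,t⟩.
[every [student seems]] — every of type ⟨⟨e,t⟩,⟨s,t⟩⟩ combines with [student seems] of type ⟨e,t⟩: type ⟨s,t⟩.
[introduced [every [student seems]]] — [every [student seems]] of type ⟨s,t⟩ combines with introduced of type s: type t.

t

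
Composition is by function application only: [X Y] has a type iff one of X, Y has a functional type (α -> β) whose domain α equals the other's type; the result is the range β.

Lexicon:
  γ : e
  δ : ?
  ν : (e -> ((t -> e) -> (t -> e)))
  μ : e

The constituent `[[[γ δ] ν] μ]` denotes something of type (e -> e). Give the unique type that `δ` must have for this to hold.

For [[[γ δ] ν] μ] to have type (e -> e) with μ of type e, [[γ δ] ν] must be the function: [[γ δ] ν] : (e -> (e -> e)).
For [[γ δ] ν] to have type (e -> (e -> e)) with ν of type (e -> ((t -> e) -> (t -> e))), [γ δ] must be the function: [γ δ] : ((e -> ((t -> e) -> (t -> e))) -> (e -> (e -> e))).
For [γ δ] to have type ((e -> ((t -> e) -> (t -> e))) -> (e -> (e -> e))) with γ of type e, δ must be the function: δ : (e -> ((e -> ((t -> e) -> (t -> e))) -> (e -> (e -> e)))).

(e -> ((e -> ((t -> e) -> (t -> e))) -> (e -> (e -> e))))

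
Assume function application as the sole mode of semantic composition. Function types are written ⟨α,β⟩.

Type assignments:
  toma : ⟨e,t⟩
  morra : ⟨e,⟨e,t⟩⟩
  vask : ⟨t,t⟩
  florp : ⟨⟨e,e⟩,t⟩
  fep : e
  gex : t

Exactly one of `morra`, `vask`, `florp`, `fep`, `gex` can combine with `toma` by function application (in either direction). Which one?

fep

morra : ⟨e,⟨e,t⟩⟩ — toma needs e; morra needs e; neither fits.
vask : ⟨t,t⟩ — toma needs e; vask needs t; neither fits.
florp : ⟨⟨e,e⟩,t⟩ — toma needs e; florp needs ⟨e,e⟩; neither fits.
fep — combines: toma : ⟨e,t⟩ takes fep : e as argument, giving t.
gex : t — toma needs e; gex needs nothing (atomic); neither fits.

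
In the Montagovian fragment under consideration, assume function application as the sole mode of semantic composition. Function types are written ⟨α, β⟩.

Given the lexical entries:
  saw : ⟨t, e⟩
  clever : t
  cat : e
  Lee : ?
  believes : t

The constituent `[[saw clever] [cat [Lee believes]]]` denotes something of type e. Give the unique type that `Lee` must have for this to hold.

⟨t, ⟨e, ⟨e, e⟩⟩⟩

[[saw clever] [cat [Lee believes]]] is required to be e. [saw clever] : e cannot yield e as functor, so [cat [Lee believes]] : ⟨e, e⟩.
[cat [Lee believes]] is required to be ⟨e, e⟩. cat : e cannot yield ⟨e, e⟩ as functor, so [Lee believes] : ⟨e, ⟨e, e⟩⟩.
[Lee believes] is required to be ⟨e, ⟨e, e⟩⟩. believes : t cannot yield ⟨e, ⟨e, e⟩⟩ as functor, so Lee : ⟨t, ⟨e, ⟨e, e⟩⟩⟩.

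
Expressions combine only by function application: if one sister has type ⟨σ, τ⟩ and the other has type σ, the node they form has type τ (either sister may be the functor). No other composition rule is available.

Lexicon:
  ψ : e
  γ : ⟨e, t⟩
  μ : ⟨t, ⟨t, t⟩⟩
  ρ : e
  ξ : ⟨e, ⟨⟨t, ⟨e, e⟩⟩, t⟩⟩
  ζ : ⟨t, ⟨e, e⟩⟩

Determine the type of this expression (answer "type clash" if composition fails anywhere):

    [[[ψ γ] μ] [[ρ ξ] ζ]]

At [ψ γ], γ : ⟨e, t⟩ takes ψ : e, giving t.
At [[ψ γ] μ], μ : ⟨t, ⟨t, t⟩⟩ takes [ψ γ] : t, giving ⟨t, t⟩.
At [ρ ξ], ξ : ⟨e, ⟨⟨t, ⟨e, e⟩⟩, t⟩⟩ takes ρ : e, giving ⟨⟨t, ⟨e, e⟩⟩, t⟩.
At [[ρ ξ] ζ], [ρ ξ] : ⟨⟨t, ⟨e, e⟩⟩, t⟩ takes ζ : ⟨t, ⟨e, e⟩⟩, giving t.
At [[[ψ γ] μ] [[ρ ξ] ζ]], [[ψ γ] μ] : ⟨t, t⟩ takes [[ρ ξ] ζ] : t, giving t.

t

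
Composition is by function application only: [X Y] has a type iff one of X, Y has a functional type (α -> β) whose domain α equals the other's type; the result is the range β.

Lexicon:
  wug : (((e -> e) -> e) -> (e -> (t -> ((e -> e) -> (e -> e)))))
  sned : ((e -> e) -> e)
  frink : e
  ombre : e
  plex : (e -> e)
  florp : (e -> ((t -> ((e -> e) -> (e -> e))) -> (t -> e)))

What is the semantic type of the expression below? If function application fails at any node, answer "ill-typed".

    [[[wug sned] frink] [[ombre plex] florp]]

[wug sned]: functor wug : (((e -> e) -> e) -> (e -> (t -> ((e -> e) -> (e -> e))))), argument sned : ((e -> e) -> e); result (e -> (t -> ((e -> e) -> (e -> e)))).
[[wug sned] frink]: functor [wug sned] : (e -> (t -> ((e -> e) -> (e -> e)))), argument frink : e; result (t -> ((e -> e) -> (e -> e))).
[ombre plex]: functor plex : (e -> e), argument ombre : e; result e.
[[ombre plex] florp]: functor florp : (e -> ((t -> ((e -> e) -> (e -> e))) -> (t -> e))), argument [ombre plex] : e; result ((t -> ((e -> e) -> (e -> e))) -> (t -> e)).
[[[wug sned] frink] [[ombre plex] florp]]: functor [[ombre plex] florp] : ((t -> ((e -> e) -> (e -> e))) -> (t -> e)), argument [[wug sned] frink] : (t -> ((e -> e) -> (e -> e))); result (t -> e).

(t -> e)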